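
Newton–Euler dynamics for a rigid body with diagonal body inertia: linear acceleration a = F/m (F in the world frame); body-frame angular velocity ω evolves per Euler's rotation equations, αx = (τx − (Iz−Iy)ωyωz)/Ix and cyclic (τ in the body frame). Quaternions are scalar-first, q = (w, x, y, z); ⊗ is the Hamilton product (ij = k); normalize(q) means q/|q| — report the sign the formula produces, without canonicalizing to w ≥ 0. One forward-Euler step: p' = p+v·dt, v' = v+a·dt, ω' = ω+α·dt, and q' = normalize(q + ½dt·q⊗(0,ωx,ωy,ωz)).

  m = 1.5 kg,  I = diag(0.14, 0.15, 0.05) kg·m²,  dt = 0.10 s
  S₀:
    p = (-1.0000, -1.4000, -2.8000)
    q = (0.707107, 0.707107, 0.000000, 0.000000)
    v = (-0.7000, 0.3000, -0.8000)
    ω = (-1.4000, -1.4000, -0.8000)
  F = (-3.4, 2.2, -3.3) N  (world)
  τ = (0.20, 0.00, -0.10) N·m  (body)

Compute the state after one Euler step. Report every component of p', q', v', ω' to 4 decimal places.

p' = p + v·dt = (-1.0700, -1.3700, -2.8800)
v' = v + a·dt = (-0.9267, 0.4467, -1.0200)
(τ − ω×Iω)/I = (2.2286, -0.6720, -2.3920)
ω' = ω + α·dt = (-1.1771, -1.4672, -1.0392)
q⊗(0,ω) = (0.9899498, -0.9899498, -0.4242642, -1.5556354)
q + ½dt·q⊗(0,ω), renormalized = (0.7523, 0.6539, -0.0211, -0.0773)

p' = (-1.0700, -1.3700, -2.8800)
q' = (0.7523, 0.6539, -0.0211, -0.0773)
v' = (-0.9267, 0.4467, -1.0200)
ω' = (-1.1771, -1.4672, -1.0392)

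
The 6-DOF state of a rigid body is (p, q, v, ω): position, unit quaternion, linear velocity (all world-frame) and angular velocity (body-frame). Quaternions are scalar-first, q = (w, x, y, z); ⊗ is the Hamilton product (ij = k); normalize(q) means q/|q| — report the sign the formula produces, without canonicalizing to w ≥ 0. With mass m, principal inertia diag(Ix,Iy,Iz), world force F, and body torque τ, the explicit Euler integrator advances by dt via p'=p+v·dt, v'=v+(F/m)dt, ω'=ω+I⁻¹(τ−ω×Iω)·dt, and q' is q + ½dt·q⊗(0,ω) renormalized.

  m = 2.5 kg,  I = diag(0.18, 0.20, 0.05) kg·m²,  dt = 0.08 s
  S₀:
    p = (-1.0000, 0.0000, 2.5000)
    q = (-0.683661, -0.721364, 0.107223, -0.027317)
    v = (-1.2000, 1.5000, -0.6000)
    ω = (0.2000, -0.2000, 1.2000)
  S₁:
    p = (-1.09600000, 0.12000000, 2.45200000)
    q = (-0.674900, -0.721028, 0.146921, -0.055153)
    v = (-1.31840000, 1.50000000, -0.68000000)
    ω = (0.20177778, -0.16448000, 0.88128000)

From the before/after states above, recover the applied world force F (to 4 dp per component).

v₁ − v₀ = (-0.11840000, 0.00000000, -0.08000000)
m·(v₁−v₀)/dt = (-3.7000, 0.0000, -2.5000)

F = (-3.7000, 0.0000, -2.5000)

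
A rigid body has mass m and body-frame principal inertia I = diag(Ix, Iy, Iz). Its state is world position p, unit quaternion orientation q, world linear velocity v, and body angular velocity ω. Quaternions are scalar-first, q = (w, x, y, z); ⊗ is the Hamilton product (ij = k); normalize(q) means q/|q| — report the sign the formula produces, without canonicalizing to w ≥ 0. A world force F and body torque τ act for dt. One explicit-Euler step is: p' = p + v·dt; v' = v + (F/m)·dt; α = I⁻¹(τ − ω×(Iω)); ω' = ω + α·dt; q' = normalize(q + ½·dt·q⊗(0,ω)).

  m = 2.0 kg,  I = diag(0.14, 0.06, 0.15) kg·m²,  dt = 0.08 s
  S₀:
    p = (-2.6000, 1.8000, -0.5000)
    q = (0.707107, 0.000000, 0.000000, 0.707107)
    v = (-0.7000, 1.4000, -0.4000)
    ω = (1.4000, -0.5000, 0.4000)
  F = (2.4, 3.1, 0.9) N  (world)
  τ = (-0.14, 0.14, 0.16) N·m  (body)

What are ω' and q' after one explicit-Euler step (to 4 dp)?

ω' = (1.3303, -0.3059, 0.4555)
q' = (0.6945, 0.0536, 0.0254, 0.7171)

(τ − ω×Iω)/I = (-0.8714, 2.4267, 0.6933)
ω' = ω + α·dt = (1.3303, -0.3059, 0.4555)
2q̇ = q⊗(0,ω) = (-0.2828428, 1.3435033, 0.6363963, 0.2828428)
q' = normalize(q + ½dt·q⊗(0,ω)) = (0.6945, 0.0536, 0.0254, 0.7171)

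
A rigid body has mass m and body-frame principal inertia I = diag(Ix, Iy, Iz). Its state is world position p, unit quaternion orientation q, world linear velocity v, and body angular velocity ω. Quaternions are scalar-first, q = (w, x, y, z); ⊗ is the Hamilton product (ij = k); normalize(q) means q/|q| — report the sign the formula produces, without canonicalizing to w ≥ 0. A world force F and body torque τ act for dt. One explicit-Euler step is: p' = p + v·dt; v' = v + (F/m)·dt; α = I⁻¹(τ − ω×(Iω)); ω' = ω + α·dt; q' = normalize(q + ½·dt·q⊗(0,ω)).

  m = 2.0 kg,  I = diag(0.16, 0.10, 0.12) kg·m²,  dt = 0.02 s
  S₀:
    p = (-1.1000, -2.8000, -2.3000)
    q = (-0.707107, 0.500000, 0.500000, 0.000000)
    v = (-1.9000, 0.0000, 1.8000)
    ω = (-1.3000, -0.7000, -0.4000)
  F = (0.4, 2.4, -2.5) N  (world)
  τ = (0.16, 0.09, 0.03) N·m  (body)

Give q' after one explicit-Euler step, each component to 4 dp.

2q̇ = q⊗(0,ω) = (1.0000000, 0.7192391, 0.6949749, 0.5828428)
q' = normalize(q + ½dt·q⊗(0,ω)) = (-0.6970, 0.5071, 0.5069, 0.0058)

q' = (-0.6970, 0.5071, 0.5069, 0.0058)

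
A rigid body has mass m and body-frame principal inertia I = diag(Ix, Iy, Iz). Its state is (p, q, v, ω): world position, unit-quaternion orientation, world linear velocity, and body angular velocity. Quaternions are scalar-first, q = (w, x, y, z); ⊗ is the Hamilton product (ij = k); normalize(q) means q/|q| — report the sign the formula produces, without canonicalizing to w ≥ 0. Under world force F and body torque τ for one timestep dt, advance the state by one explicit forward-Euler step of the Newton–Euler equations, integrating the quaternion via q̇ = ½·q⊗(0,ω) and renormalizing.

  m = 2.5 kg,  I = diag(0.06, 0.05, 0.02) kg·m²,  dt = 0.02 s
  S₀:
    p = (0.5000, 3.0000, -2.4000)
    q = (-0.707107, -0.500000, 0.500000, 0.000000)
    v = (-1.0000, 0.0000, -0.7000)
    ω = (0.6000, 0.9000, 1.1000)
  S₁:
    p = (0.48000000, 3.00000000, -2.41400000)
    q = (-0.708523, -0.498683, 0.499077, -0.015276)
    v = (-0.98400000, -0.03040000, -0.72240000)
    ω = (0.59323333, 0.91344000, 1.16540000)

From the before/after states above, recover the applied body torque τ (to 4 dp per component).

τ = (-0.0500, 0.0600, 0.0600)

ω₁ − ω₀ = (-0.00676667, 0.01344000, 0.06540000)
precession coupling = (-0.0297, 0.0264, -0.0054)
applied torque τ = (-0.0500, 0.0600, 0.0600)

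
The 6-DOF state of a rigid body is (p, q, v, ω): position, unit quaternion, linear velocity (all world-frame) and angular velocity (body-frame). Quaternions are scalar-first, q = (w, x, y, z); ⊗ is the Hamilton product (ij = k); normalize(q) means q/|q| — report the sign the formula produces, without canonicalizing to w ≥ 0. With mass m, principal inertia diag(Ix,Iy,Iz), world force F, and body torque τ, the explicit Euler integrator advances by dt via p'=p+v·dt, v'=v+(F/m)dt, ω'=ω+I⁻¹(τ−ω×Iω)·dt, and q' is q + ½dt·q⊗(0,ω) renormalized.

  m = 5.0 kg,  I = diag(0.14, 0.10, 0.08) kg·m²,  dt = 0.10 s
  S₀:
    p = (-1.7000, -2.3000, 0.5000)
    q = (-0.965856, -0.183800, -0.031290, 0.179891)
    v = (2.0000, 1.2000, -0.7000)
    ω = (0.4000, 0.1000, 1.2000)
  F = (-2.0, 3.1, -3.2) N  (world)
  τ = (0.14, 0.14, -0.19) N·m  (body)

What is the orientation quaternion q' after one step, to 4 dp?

q' = (-0.9709, -0.2055, -0.0215, 0.1214)

2q̇ = q⊗(0,ω) = (-0.1392202, -0.4418795, 0.1959308, -1.1648912)
q' = normalize(q + ½dt·q⊗(0,ω)) = (-0.9709, -0.2055, -0.0215, 0.1214)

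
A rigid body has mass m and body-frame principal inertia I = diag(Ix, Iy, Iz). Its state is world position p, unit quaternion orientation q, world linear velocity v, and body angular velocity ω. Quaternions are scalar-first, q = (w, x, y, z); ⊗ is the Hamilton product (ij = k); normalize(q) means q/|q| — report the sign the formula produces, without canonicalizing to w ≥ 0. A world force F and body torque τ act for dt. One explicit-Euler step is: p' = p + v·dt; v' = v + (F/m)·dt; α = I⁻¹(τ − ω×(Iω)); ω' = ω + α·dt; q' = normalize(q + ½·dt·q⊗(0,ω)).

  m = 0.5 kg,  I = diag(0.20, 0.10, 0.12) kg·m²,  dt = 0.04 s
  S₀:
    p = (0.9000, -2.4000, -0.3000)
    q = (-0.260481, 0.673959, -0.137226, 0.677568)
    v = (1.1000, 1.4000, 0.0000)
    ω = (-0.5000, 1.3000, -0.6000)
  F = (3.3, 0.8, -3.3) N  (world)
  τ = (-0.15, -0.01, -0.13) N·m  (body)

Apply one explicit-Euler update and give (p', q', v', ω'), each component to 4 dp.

gyro term ω×Iω = (-0.0156, 0.0240, 0.0650)
angular accel α = (-0.6720, -0.3400, -1.6250)
ω' = ω + α·dt = (-0.5269, 1.2864, -0.6650)
Hamilton product q⊗(0,ω) = (0.9219141, -0.6682623, -0.2730339, 0.9638223)
q + ½dt·q⊗(0,ω), renormalized = (-0.2419, 0.6603, -0.1426, 0.6965)
p' = p + v·dt = (0.9440, -2.3440, -0.3000)
new velocity v' = (1.3640, 1.4640, -0.2640)

p' = (0.9440, -2.3440, -0.3000)
q' = (-0.2419, 0.6603, -0.1426, 0.6965)
v' = (1.3640, 1.4640, -0.2640)
ω' = (-0.5269, 1.2864, -0.6650)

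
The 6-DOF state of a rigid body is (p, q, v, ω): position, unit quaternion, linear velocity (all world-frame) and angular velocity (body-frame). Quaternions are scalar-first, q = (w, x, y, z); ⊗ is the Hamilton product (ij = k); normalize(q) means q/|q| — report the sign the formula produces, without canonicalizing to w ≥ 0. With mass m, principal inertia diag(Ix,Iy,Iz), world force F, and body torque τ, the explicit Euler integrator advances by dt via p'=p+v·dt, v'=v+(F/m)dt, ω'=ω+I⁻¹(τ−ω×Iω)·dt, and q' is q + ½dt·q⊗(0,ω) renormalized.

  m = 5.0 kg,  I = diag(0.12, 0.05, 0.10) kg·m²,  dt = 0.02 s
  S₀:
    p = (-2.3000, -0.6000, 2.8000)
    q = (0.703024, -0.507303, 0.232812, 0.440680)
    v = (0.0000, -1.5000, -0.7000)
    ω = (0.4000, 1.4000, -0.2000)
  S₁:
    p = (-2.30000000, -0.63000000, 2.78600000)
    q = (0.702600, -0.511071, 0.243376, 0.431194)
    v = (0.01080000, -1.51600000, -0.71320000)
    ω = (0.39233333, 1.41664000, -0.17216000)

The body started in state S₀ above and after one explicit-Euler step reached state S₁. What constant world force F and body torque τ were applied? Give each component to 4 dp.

rate change Δω = (-0.00766667, 0.01664000, 0.02784000)
applied torque τ = (-0.0600, 0.0400, 0.1000)
v₁ − v₀ = (0.01080000, -0.01600000, -0.01320000)
F = m·Δv/dt = (2.7000, -4.0000, -3.3000)

F = (2.7000, -4.0000, -3.3000)
τ = (-0.0600, 0.0400, 0.1000)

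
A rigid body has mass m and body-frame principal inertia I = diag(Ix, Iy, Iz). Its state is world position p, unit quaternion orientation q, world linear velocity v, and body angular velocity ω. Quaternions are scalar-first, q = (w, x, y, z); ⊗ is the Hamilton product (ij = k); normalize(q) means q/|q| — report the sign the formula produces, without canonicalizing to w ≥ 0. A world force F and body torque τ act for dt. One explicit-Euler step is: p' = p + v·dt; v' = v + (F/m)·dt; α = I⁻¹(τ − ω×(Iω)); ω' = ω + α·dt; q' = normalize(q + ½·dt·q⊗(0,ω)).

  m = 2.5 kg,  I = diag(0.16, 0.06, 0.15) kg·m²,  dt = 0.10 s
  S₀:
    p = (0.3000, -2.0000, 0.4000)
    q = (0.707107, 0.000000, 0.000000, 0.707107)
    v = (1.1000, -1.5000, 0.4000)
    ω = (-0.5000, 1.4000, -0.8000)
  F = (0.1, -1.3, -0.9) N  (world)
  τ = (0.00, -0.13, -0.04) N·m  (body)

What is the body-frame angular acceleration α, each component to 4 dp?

ω×(Iω) gyroscopic = (-0.1008, 0.0040, 0.0700)
(τ − ω×Iω)/I = (0.6300, -2.2333, -0.7333)

α = (0.6300, -2.2333, -0.7333)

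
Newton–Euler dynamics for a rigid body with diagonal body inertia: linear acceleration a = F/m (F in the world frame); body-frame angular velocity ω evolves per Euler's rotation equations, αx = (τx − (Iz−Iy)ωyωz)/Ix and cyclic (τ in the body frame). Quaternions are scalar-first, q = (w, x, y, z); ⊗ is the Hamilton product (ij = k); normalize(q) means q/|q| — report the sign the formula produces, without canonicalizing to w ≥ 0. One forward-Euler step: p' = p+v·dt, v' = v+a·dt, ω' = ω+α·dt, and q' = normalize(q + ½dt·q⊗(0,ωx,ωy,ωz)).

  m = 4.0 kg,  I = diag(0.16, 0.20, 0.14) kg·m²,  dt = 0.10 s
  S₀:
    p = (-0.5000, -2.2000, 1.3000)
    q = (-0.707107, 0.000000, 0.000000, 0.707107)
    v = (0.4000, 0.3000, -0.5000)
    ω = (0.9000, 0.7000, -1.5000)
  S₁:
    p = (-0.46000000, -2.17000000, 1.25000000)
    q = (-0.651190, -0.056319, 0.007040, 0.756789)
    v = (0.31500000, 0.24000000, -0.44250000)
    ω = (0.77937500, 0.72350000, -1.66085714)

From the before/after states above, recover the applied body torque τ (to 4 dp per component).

τ = (-0.1300, 0.0200, -0.2000)

Δω = ω₁−ω₀ = (-0.12062500, 0.02350000, -0.16085714)
gyro term ω₀×Iω₀ = (0.0630, -0.0270, 0.0252)
I·α + gyro = (-0.1300, 0.0200, -0.2000)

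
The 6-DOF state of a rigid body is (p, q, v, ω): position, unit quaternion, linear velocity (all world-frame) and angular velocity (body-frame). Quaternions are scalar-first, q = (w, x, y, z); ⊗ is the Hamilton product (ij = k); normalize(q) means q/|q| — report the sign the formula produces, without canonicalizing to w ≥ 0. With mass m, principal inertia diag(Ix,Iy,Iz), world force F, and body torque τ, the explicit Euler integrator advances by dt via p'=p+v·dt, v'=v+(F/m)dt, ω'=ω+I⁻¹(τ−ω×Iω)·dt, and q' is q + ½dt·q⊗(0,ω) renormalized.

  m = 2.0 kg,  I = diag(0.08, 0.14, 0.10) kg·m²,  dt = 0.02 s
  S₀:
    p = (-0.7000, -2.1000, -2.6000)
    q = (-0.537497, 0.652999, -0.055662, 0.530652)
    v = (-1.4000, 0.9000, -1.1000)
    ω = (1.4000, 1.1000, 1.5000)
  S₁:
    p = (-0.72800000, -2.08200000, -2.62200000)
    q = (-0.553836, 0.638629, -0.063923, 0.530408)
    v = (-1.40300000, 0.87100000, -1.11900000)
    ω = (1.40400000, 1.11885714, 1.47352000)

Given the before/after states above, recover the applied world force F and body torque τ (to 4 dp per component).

F = (-0.3000, -2.9000, -1.9000)
τ = (-0.0500, 0.0900, -0.0400)

rate change Δω = (0.00400000, 0.01885714, -0.02648000)
gyro term ω₀×Iω₀ = (-0.0660, -0.0420, 0.0924)
τ = I·(Δω/dt) + ω₀×(Iω₀) = (-0.0500, 0.0900, -0.0400)
Δv = v₁−v₀ = (-0.00300000, -0.02900000, -0.01900000)
applied force F = (-0.3000, -2.9000, -1.9000)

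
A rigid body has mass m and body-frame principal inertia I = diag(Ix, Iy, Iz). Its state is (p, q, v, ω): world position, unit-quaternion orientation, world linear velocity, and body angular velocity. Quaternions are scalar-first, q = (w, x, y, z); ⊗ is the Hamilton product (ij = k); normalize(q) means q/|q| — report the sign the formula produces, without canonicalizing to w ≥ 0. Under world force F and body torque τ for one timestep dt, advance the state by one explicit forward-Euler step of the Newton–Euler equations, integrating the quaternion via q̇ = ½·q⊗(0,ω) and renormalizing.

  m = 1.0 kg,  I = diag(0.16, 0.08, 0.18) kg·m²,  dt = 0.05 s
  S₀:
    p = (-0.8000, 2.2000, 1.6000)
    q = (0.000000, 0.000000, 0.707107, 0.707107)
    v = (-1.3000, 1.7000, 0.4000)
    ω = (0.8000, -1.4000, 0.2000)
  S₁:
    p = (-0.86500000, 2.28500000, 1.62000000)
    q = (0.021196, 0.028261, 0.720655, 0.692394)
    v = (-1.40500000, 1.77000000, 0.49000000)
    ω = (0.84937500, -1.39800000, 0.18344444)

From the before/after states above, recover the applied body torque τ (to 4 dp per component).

τ = (0.1300, 0.0000, 0.0300)

rate change Δω = (0.04937500, 0.00200000, -0.01655556)
applied torque τ = (0.1300, 0.0000, 0.0300)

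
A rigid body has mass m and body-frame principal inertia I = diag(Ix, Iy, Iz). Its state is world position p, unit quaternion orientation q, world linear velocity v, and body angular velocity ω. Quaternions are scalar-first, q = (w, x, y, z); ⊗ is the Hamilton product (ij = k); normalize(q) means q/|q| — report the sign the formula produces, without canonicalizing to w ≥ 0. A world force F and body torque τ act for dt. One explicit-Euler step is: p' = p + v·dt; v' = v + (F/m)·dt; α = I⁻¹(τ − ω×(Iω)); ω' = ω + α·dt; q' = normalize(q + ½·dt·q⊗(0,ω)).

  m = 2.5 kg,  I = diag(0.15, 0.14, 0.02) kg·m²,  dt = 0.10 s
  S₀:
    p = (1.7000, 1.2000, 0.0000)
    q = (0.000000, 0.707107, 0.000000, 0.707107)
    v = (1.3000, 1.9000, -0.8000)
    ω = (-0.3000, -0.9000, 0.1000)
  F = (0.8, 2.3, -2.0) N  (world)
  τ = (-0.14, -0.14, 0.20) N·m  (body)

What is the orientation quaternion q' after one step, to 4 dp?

q⊗(0,ω) = (0.1414214, 0.6363963, -0.2828428, -0.6363963)
q' = normalize(q + ½dt·q⊗(0,ω)) = (0.0071, 0.7381, -0.0141, 0.6745)

q' = (0.0071, 0.7381, -0.0141, 0.6745)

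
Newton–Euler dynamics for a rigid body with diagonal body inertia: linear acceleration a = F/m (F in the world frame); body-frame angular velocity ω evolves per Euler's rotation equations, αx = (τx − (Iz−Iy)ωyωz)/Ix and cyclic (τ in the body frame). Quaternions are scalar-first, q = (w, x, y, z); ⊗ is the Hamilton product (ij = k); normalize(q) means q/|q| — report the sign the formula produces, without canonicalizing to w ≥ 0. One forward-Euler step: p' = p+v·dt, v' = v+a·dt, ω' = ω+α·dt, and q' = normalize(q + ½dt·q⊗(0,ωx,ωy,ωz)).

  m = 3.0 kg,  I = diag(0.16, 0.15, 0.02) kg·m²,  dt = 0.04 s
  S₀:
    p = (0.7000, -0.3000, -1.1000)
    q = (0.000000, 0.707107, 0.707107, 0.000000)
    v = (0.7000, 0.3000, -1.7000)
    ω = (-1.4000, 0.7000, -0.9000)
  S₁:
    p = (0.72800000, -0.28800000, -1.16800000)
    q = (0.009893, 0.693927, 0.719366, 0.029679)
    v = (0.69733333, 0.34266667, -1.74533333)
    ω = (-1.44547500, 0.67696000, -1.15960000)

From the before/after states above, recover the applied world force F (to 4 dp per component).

F = (-0.2000, 3.2000, -3.4000)

v₁ − v₀ = (-0.00266667, 0.04266667, -0.04533333)
applied force F = (-0.2000, 3.2000, -3.4000)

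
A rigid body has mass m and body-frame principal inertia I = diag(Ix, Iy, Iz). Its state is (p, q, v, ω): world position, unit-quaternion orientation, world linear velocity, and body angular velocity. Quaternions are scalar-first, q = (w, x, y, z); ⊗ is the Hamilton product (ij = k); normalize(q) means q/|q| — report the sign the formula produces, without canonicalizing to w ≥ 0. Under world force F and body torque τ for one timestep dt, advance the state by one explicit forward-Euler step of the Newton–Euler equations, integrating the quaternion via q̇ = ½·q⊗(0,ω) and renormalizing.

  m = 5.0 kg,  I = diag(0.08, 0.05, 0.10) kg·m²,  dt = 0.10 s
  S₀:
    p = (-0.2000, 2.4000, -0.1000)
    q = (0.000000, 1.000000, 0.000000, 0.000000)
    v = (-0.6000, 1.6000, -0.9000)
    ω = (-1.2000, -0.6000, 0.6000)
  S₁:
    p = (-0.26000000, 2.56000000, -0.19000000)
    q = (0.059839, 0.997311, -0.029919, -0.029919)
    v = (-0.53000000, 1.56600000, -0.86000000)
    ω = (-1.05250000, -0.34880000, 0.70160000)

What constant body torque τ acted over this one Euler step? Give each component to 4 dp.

ω₁ − ω₀ = (0.14750000, 0.25120000, 0.10160000)
τ = I·(Δω/dt) + ω₀×(Iω₀) = (0.1000, 0.1400, 0.0800)

τ = (0.1000, 0.1400, 0.0800)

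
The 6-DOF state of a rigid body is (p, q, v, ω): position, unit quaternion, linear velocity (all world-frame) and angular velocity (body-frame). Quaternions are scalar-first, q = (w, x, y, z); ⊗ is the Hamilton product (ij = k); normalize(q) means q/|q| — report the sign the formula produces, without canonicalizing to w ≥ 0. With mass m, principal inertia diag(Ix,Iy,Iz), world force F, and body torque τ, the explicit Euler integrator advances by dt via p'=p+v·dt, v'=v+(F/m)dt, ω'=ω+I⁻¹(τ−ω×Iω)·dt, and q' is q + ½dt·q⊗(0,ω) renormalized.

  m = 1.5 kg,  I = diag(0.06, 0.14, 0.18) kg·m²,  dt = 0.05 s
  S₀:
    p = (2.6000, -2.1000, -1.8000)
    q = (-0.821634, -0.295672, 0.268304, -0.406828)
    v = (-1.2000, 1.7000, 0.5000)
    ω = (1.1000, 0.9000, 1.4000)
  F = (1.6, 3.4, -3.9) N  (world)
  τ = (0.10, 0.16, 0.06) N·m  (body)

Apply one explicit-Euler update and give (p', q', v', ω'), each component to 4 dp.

new position p' = (2.5400, -2.0150, -1.7750)
v' = v + a·dt = (-1.1467, 1.8133, 0.3700)
α = I⁻¹(τ − ω×Iω) = (0.8267, 2.4629, -0.1067)
ω + α·dt = (1.1413, 1.0231, 1.3947)
Hamilton product q⊗(0,ω) = (0.6533248, -0.1620266, -0.7730406, -1.7115268)
q + ½dt·q⊗(0,ω), renormalized = (-0.8043, -0.2994, 0.2487, -0.4491)

p' = (2.5400, -2.0150, -1.7750)
q' = (-0.8043, -0.2994, 0.2487, -0.4491)
v' = (-1.1467, 1.8133, 0.3700)
ω' = (1.1413, 1.0231, 1.3947)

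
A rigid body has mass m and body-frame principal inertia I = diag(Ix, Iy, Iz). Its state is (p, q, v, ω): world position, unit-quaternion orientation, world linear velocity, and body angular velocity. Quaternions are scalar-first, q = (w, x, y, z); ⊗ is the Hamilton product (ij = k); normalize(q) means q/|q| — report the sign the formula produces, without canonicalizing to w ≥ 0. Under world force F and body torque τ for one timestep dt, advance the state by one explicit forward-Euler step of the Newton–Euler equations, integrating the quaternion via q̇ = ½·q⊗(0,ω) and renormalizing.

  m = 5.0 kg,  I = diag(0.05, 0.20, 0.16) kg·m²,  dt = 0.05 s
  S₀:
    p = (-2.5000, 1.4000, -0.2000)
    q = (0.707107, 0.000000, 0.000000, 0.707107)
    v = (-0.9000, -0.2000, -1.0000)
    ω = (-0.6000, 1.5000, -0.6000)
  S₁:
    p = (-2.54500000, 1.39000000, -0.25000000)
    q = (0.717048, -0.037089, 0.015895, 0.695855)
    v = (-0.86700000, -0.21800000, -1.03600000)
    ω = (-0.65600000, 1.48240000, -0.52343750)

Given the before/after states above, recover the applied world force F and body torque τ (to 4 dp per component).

Δω = ω₁−ω₀ = (-0.05600000, -0.01760000, 0.07656250)
gyro term ω₀×Iω₀ = (0.0360, -0.0396, -0.1350)
τ = I·(Δω/dt) + ω₀×(Iω₀) = (-0.0200, -0.1100, 0.1100)
velocity change Δv = (0.03300000, -0.01800000, -0.03600000)
applied force F = (3.3000, -1.8000, -3.6000)

F = (3.3000, -1.8000, -3.6000)
τ = (-0.0200, -0.1100, 0.1100)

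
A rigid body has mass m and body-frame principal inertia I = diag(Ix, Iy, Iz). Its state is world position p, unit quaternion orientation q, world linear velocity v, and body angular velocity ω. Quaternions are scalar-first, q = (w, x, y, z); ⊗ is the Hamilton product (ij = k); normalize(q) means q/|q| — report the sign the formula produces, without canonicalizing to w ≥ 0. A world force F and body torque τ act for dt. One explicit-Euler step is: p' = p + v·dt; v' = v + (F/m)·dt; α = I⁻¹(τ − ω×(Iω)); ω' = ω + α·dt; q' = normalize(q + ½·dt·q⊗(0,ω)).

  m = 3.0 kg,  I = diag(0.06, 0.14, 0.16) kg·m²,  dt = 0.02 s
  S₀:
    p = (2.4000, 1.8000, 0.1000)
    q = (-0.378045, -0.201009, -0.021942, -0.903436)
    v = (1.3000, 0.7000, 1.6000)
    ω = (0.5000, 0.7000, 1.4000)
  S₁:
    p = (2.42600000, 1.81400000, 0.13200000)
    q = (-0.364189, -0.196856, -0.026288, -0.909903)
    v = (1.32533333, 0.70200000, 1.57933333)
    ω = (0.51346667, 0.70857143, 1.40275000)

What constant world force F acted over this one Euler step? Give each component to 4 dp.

F = (3.8000, 0.3000, -3.1000)

velocity change Δv = (0.02533333, 0.00200000, -0.02066667)
F = m·Δv/dt = (3.8000, 0.3000, -3.1000)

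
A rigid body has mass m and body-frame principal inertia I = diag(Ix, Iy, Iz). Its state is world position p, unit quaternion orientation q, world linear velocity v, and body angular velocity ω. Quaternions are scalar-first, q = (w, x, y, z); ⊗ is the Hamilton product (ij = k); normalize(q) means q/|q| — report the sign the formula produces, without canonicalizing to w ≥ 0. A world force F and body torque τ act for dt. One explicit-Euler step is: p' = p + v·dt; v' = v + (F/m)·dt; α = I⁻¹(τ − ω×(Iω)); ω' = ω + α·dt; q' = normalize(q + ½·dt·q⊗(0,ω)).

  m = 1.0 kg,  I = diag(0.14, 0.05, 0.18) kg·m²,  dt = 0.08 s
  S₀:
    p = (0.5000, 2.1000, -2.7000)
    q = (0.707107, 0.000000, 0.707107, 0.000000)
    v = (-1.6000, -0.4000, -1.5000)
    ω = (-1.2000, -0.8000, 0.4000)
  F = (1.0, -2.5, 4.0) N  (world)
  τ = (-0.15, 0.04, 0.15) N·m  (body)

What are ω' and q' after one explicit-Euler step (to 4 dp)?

precession coupling ω×(Iω) = (-0.0416, 0.0192, -0.0864)
α = I⁻¹(τ − ω×Iω) = (-0.7743, 0.4160, 1.3133)
ω' = ω + α·dt = (-1.2619, -0.7667, 0.5051)
q⊗(0,ω) = (0.5656856, -0.5656856, -0.5656856, 1.1313712)
q + ½dt·q⊗(0,ω), renormalized = (0.7284, -0.0226, 0.6833, 0.0452)

ω' = (-1.2619, -0.7667, 0.5051)
q' = (0.7284, -0.0226, 0.6833, 0.0452)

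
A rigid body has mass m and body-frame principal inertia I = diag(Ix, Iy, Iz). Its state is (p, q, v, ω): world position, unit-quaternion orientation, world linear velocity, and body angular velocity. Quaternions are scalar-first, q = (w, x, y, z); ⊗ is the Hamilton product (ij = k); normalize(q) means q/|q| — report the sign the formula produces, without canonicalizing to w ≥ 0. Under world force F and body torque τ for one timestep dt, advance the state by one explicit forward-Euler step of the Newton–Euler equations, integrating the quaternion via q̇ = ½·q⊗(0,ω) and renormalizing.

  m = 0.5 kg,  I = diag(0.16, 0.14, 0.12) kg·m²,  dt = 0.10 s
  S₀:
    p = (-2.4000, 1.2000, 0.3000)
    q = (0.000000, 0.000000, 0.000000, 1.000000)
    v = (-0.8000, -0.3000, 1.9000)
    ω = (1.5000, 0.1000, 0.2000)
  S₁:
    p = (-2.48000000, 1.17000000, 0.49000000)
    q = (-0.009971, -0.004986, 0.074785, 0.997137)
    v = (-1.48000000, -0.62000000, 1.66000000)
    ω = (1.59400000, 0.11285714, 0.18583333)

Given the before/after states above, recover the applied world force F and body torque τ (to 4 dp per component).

F = (-3.4000, -1.6000, -1.2000)
τ = (0.1500, 0.0300, -0.0200)

ω₁ − ω₀ = (0.09400000, 0.01285714, -0.01416667)
gyro term ω₀×Iω₀ = (-0.0004, 0.0120, -0.0030)
I·α + gyro = (0.1500, 0.0300, -0.0200)
v₁ − v₀ = (-0.68000000, -0.32000000, -0.24000000)
F = m·Δv/dt = (-3.4000, -1.6000, -1.2000)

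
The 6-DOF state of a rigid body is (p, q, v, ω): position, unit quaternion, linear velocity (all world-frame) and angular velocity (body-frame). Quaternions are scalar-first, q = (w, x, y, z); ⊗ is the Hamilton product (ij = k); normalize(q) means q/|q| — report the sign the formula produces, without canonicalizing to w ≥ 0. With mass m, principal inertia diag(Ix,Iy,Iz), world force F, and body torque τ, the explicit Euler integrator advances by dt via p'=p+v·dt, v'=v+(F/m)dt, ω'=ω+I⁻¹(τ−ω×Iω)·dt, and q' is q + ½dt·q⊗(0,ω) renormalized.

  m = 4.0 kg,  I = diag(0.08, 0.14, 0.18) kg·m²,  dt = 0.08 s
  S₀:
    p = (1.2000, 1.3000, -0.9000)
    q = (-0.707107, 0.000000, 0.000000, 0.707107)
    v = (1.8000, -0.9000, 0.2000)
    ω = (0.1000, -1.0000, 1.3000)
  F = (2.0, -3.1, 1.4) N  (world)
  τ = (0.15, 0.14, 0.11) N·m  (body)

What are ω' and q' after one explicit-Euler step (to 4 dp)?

ω' = (0.3020, -0.9126, 1.3516)
q' = (-0.7423, 0.0254, 0.0310, 0.6689)

(τ − ω×Iω)/I = (2.5250, 1.0929, 0.6444)
ω + α·dt = (0.3020, -0.9126, 1.3516)
Hamilton product q⊗(0,ω) = (-0.9192391, 0.6363963, 0.7778177, -0.9192391)
q' = normalize(q + ½dt·q⊗(0,ω)) = (-0.7423, 0.0254, 0.0310, 0.6689)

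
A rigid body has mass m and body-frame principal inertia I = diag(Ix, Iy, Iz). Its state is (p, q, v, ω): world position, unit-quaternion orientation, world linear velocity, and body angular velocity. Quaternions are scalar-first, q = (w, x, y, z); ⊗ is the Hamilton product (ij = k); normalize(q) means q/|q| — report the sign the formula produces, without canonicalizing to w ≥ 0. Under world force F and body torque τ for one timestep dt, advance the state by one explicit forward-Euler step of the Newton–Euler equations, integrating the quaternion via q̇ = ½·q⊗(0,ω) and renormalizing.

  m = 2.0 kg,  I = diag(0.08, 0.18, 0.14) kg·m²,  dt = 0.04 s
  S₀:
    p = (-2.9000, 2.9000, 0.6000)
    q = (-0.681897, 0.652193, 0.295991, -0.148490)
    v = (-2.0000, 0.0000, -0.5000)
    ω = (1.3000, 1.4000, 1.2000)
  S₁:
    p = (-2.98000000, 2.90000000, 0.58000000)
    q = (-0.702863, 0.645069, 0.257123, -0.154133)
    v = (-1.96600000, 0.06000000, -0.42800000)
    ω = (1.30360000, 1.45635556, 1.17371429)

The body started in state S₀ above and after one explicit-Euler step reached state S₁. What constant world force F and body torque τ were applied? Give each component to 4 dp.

F = (1.7000, 3.0000, 3.6000)
τ = (-0.0600, 0.1600, 0.0900)

Δω = ω₁−ω₀ = (0.00360000, 0.05635556, -0.02628571)
I·α + gyro = (-0.0600, 0.1600, 0.0900)
v₁ − v₀ = (0.03400000, 0.06000000, 0.07200000)
applied force F = (1.7000, 3.0000, 3.6000)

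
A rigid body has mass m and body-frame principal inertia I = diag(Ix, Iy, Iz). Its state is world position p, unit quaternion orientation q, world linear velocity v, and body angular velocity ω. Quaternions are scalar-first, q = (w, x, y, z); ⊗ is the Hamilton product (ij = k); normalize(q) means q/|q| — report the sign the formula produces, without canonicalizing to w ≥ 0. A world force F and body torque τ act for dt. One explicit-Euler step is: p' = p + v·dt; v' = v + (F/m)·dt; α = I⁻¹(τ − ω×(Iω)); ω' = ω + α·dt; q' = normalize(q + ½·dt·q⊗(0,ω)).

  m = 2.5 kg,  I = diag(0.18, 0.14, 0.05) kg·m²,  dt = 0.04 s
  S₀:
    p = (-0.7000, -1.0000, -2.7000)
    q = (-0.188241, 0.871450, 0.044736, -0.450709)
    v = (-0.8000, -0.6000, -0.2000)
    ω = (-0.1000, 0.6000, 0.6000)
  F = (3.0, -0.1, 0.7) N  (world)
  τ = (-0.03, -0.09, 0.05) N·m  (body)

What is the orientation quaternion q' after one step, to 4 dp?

Hamilton product q⊗(0,ω) = (0.3307288, 0.3160911, -0.5907437, 0.4143990)
updated quaternion q' = (-0.1816, 0.8776, 0.0329, -0.4424)

q' = (-0.1816, 0.8776, 0.0329, -0.4424)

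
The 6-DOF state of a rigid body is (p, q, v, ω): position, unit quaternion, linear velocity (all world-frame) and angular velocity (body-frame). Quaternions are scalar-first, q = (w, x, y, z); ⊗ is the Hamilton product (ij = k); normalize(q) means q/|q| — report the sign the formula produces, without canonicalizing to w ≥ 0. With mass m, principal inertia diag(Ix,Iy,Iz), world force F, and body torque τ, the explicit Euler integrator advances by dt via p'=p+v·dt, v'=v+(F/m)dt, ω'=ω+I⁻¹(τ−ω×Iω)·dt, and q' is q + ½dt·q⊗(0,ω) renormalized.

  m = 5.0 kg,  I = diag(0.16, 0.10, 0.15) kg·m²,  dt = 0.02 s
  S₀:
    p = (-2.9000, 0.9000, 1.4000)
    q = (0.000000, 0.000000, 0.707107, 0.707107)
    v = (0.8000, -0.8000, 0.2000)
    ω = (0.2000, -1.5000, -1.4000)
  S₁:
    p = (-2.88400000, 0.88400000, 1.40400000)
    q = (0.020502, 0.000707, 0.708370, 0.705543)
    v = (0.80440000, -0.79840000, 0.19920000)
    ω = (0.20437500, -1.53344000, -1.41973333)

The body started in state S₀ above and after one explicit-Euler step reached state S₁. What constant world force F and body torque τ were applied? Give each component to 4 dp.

ω₁ − ω₀ = (0.00437500, -0.03344000, -0.01973333)
gyro term ω₀×Iω₀ = (0.1050, -0.0028, 0.0180)
τ = I·(Δω/dt) + ω₀×(Iω₀) = (0.1400, -0.1700, -0.1300)
Δv = v₁−v₀ = (0.00440000, 0.00160000, -0.00080000)
m·(v₁−v₀)/dt = (1.1000, 0.4000, -0.2000)

F = (1.1000, 0.4000, -0.2000)
τ = (0.1400, -0.1700, -0.1300)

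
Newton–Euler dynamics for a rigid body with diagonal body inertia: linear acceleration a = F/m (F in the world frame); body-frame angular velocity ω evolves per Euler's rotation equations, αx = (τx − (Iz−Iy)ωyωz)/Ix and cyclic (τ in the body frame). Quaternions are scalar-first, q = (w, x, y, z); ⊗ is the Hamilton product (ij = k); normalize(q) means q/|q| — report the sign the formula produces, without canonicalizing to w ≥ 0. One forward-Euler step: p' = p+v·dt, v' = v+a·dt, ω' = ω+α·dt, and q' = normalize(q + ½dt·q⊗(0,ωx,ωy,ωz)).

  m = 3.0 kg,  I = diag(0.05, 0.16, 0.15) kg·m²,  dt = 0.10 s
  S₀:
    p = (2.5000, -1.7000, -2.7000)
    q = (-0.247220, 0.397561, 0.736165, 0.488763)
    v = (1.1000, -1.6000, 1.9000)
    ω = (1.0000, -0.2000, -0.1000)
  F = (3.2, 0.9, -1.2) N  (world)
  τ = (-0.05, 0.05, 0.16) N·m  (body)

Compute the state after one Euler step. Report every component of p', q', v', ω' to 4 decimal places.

p' = p + v·dt = (2.6100, -1.8600, -2.5100)
v + (F/m)dt = (1.2067, -1.5700, 1.8600)
precession coupling ω×(Iω) = (-0.0002, 0.0100, -0.0220)
angular accel α = (-0.9960, 0.2500, 1.2133)
ω + α·dt = (0.9004, -0.1750, 0.0213)
q⊗(0,ω) = (-0.2014517, -0.2230839, 0.5779631, -0.7909552)
q + ½dt·q⊗(0,ω), renormalized = (-0.2570, 0.3859, 0.7641, 0.4486)

p' = (2.6100, -1.8600, -2.5100)
q' = (-0.2570, 0.3859, 0.7641, 0.4486)
v' = (1.2067, -1.5700, 1.8600)
ω' = (0.9004, -0.1750, 0.0213)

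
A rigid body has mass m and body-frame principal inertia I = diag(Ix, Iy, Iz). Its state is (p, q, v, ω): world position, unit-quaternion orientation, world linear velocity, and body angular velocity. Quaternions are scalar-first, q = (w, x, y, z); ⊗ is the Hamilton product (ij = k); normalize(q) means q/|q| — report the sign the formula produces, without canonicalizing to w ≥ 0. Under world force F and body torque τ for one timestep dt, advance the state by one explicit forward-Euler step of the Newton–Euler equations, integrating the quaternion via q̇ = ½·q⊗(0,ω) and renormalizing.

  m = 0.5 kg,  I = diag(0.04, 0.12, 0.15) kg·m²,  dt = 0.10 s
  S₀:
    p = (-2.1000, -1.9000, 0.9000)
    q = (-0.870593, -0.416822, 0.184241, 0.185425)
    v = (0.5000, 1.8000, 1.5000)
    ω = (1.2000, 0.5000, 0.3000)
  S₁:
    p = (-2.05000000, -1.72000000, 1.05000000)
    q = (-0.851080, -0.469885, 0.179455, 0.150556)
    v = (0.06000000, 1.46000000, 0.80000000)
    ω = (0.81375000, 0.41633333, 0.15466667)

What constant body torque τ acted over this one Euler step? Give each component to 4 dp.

τ = (-0.1500, -0.1400, -0.1700)

rate change Δω = (-0.38625000, -0.08366667, -0.14533333)
ω₀×(Iω₀) = (0.0045, -0.0396, 0.0480)
τ = I·(Δω/dt) + ω₀×(Iω₀) = (-0.1500, -0.1400, -0.1700)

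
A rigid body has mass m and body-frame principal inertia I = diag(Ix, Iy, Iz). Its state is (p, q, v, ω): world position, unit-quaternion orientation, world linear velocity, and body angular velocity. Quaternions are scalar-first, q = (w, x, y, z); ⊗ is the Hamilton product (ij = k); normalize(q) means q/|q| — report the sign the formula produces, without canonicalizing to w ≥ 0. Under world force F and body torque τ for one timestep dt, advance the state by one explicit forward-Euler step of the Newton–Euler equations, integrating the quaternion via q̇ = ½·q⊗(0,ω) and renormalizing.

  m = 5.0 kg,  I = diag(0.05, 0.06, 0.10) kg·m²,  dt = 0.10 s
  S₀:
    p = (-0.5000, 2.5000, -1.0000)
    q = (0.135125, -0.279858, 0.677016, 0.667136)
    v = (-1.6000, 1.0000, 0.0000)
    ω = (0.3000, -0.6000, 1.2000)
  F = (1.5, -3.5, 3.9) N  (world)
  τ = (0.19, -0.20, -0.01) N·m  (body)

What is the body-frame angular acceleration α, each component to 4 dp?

α = (4.3760, -3.0333, -0.0820)

precession coupling ω×(Iω) = (-0.0288, -0.0180, -0.0018)
(τ − ω×Iω)/I = (4.3760, -3.0333, -0.0820)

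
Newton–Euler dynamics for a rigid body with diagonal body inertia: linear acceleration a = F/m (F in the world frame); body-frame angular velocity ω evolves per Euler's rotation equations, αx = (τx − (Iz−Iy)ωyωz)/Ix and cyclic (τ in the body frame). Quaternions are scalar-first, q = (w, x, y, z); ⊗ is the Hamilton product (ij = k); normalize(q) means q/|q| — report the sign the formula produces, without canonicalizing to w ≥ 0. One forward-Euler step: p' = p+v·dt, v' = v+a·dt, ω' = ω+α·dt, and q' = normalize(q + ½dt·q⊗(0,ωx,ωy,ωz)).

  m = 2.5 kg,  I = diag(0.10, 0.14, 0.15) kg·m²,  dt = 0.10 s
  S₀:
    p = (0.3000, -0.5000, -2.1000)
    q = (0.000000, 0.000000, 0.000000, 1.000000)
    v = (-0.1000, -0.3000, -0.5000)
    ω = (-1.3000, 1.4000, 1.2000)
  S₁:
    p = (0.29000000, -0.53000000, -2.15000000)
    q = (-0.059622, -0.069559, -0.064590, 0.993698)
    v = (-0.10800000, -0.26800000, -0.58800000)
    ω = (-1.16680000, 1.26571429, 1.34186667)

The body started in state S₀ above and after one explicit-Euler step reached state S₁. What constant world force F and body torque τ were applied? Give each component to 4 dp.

v₁ − v₀ = (-0.00800000, 0.03200000, -0.08800000)
F = m·Δv/dt = (-0.2000, 0.8000, -2.2000)
rate change Δω = (0.13320000, -0.13428571, 0.14186667)
applied torque τ = (0.1500, -0.1100, 0.1400)

F = (-0.2000, 0.8000, -2.2000)
τ = (0.1500, -0.1100, 0.1400)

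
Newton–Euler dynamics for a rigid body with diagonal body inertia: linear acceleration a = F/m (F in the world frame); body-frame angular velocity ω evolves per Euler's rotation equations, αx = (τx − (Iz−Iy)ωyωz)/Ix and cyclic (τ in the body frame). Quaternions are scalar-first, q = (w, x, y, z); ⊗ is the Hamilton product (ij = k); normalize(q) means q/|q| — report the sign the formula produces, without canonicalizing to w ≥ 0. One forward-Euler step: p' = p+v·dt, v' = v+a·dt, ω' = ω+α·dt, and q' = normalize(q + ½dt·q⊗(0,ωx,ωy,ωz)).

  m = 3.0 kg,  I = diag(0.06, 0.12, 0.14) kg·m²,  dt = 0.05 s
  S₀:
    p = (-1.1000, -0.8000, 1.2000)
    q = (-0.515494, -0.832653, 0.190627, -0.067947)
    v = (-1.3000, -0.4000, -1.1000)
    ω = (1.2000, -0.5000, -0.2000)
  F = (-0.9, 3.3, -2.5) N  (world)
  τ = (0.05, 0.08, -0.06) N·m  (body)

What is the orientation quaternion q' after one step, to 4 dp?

q' = (-0.4882, -0.8495, 0.1908, -0.0606)

q⊗(0,ω) = (1.0809077, -0.6906917, 0.0096800, 0.2906729)
q + ½dt·q⊗(0,ω), renormalized = (-0.4882, -0.8495, 0.1908, -0.0606)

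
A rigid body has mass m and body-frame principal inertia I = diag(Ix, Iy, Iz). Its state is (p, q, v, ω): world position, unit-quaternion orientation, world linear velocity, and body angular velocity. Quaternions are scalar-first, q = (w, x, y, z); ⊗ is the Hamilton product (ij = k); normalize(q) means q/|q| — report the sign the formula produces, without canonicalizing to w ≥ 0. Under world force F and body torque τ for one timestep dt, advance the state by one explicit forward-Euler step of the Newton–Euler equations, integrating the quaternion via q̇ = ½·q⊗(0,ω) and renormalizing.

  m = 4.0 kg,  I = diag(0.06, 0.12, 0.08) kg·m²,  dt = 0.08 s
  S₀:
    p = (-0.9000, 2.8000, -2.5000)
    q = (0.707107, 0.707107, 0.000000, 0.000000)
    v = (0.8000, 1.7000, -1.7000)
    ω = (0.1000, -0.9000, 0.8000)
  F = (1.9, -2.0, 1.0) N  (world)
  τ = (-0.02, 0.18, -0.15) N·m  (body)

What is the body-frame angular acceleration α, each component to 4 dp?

α = (-0.8133, 1.5133, -1.8075)

gyro term ω×Iω = (0.0288, -0.0016, -0.0054)
(τ − ω×Iω)/I = (-0.8133, 1.5133, -1.8075)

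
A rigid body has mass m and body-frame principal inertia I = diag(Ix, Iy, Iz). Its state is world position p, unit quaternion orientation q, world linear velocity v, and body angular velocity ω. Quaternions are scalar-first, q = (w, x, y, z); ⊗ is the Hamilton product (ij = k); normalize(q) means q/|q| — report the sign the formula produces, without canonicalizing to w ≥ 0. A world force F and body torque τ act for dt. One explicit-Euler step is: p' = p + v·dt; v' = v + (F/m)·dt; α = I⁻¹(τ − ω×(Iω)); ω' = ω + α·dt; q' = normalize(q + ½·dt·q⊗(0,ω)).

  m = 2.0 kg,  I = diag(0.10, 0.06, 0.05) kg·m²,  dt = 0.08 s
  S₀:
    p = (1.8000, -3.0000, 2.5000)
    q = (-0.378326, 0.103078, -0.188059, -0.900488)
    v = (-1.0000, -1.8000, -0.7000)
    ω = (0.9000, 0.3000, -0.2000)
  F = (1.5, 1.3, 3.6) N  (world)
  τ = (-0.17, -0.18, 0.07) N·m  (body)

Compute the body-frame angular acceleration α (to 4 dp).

ω×(Iω) gyroscopic = (0.0006, -0.0090, -0.0108)
angular accel α = (-1.7060, -2.8500, 1.6160)

α = (-1.7060, -2.8500, 1.6160)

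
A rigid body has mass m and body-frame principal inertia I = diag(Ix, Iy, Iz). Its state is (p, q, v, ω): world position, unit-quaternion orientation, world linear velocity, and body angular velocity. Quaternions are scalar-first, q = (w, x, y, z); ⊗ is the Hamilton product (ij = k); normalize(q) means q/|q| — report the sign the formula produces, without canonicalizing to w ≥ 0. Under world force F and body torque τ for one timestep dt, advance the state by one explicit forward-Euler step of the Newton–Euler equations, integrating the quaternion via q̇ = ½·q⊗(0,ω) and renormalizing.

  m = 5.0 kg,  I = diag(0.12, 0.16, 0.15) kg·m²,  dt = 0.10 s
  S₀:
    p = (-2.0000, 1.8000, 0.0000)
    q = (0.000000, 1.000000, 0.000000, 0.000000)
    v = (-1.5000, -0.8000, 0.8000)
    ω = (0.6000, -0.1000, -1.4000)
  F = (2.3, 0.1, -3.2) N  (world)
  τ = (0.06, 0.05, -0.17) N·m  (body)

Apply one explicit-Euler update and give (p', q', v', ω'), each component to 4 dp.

p' = (-2.1500, 1.7200, 0.0800)
q' = (-0.0299, 0.9971, 0.0698, -0.0050)
v' = (-1.4540, -0.7980, 0.7360)
ω' = (0.6512, -0.0845, -1.5117)

a = (0.4600, 0.0200, -0.6400)
new position p' = (-2.1500, 1.7200, 0.0800)
v' = v + a·dt = (-1.4540, -0.7980, 0.7360)
ω×(Iω) gyroscopic = (-0.0014, 0.0252, -0.0024)
α = I⁻¹(τ − ω×Iω) = (0.5117, 0.1550, -1.1173)
new body rate ω' = (0.6512, -0.0845, -1.5117)
q⊗(0,ω) = (-0.6000000, 0.0000000, 1.4000000, -0.1000000)
updated quaternion q' = (-0.0299, 0.9971, 0.0698, -0.0050)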